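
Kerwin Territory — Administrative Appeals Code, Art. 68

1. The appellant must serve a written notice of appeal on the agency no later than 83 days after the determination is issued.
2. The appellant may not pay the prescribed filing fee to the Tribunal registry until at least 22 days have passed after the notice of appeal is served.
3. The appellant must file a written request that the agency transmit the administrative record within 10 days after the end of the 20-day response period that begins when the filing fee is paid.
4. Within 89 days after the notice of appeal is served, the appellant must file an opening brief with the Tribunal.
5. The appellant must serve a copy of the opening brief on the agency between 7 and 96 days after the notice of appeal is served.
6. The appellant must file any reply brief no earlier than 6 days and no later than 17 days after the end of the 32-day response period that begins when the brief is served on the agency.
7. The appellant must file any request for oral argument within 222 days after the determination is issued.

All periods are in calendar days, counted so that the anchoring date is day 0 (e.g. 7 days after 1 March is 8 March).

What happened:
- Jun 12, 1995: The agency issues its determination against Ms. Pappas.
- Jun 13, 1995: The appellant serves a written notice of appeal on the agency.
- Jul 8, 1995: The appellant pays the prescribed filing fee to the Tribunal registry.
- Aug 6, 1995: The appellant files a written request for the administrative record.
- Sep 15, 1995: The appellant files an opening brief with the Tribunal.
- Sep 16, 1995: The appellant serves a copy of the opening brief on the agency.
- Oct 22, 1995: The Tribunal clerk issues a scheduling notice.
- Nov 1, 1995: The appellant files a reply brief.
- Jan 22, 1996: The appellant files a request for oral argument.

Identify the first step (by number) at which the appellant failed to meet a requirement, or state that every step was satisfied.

(1) due by Jun 12, 1995 + 83 days = Sep 3, 1995; completed Jun 13, 1995, before the deadline.
(2) permitted from Jun 13, 1995 + 22 days = Jul 5, 1995 onward; Jul 8, 1995 is on or after that date.
(3) due by Jul 28, 1995 + 10 days = Aug 7, 1995; completed Aug 6, 1995, before the deadline.
(4) due by Jun 13, 1995 + 89 days = Sep 10, 1995; Sep 15, 1995 misses that deadline by 5 days.
Later steps need not be reached.

Step 4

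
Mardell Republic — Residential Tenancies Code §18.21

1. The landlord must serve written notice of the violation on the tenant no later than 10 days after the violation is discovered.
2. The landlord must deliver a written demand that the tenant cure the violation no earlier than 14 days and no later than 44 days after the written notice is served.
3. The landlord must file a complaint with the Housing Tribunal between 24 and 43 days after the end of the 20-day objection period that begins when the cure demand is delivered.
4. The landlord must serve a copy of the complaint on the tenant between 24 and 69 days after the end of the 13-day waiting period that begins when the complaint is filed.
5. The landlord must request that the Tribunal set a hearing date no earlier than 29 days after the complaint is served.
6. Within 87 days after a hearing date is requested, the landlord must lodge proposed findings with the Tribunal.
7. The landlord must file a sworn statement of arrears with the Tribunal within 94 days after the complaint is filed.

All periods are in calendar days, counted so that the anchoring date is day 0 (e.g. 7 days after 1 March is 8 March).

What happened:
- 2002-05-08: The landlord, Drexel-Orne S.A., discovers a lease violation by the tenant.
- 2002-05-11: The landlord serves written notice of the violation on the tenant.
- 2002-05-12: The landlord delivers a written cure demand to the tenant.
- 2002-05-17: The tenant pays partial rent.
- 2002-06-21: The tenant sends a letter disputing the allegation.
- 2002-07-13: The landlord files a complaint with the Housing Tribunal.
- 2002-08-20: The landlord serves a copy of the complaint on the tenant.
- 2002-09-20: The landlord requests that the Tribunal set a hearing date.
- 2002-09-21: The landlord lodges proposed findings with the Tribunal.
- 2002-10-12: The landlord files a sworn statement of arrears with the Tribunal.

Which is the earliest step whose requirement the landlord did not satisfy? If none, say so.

Step 2

(1) due by 2002-05-08 + 10 days = 2002-05-18; 2002-05-11 is within that limit.
(2) the permitted window runs from 2002-05-11 + 14 = 2002-05-25 to 2002-05-11 + 44 = 2002-06-24; done 2002-05-12 — 13 days before the window opened.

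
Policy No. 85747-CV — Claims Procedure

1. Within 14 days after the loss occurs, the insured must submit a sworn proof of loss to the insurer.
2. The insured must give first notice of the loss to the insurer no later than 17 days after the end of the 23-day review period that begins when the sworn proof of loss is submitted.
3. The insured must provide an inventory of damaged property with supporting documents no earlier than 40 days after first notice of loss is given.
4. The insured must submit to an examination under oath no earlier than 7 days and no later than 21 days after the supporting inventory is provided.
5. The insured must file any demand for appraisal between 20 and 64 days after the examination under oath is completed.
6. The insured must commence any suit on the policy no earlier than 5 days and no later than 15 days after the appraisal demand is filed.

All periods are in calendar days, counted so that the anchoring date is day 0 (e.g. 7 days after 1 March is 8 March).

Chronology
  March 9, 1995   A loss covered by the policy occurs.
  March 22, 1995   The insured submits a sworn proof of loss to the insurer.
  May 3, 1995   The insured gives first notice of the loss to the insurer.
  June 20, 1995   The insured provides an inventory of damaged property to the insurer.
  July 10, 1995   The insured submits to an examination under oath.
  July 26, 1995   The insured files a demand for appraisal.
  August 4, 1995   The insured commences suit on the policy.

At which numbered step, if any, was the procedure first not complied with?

Step 1: 14 days after March 9, 1995 (when the loss occurs) is March 23, 1995; March 22, 1995 is within that limit.
Step 2: 17 days after April 14, 1995 (end of the 23-day review period, which began when the sworn proof of loss is submitted on March 22, 1995) is May 1, 1995; May 3, 1995 misses that deadline by 2 days.

Step 2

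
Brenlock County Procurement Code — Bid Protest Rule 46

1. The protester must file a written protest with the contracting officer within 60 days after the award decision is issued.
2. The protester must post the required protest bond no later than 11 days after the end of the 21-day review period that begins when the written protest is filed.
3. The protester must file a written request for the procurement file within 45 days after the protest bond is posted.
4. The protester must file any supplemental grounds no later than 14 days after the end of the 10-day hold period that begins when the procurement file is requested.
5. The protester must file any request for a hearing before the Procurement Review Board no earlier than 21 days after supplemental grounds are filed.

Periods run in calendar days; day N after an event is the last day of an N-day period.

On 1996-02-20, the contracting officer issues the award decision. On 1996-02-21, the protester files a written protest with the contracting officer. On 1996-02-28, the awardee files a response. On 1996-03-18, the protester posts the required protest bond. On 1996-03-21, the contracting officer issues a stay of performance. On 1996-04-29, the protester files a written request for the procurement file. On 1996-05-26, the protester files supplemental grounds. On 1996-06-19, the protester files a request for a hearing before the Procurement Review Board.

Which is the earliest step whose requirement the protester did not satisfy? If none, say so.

Step 4

Step 1 — counting 60 days from 1996-02-20 (when the award decision is issued) gives a deadline of 1996-04-20; 1996-02-21 is within that limit.
Step 2 — counting 11 days from 1996-03-13 (end of the 21-day review period, which began when the written protest is filed on 1996-02-21) gives a deadline of 1996-03-24; 1996-03-18 is within that limit.
Step 3 — counting 45 days from 1996-03-18 (when the protest bond is posted) gives a deadline of 1996-05-02; done 1996-04-29 — timely.
Step 4 — counting 14 days from 1996-05-09 (end of the 10-day hold period, which began when the procurement file is requested on 1996-04-29) gives a deadline of 1996-05-23; not done until 1996-05-26, 3 days after the deadline.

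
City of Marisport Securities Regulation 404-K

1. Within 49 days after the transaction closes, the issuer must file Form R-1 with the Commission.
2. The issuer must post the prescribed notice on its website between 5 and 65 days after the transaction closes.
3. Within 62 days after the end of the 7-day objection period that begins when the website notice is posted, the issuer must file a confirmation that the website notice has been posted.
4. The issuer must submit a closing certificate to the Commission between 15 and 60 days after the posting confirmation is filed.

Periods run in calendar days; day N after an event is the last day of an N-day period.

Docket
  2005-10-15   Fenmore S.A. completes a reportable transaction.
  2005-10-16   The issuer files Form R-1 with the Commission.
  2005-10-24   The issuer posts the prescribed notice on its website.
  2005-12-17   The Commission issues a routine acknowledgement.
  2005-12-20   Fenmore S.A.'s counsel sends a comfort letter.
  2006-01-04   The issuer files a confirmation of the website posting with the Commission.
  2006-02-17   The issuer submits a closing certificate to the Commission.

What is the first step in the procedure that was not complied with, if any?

Step 3

Step 1 — counting 49 days from 2005-10-15 (when the transaction closes) gives a deadline of 2005-12-03; completed 2005-10-16, before the deadline.
Step 2 — 5 and 65 days from 2005-10-15 (when the transaction closes) are 2005-10-20 and 2005-12-19 respectively; 2005-10-24 falls inside that range.
Step 3 — counting 62 days from 2005-10-31 (end of the 7-day objection period, which began when the website notice is posted on 2005-10-24) gives a deadline of 2006-01-01; not done until 2006-01-04, 3 days after the deadline.
The analysis stops there.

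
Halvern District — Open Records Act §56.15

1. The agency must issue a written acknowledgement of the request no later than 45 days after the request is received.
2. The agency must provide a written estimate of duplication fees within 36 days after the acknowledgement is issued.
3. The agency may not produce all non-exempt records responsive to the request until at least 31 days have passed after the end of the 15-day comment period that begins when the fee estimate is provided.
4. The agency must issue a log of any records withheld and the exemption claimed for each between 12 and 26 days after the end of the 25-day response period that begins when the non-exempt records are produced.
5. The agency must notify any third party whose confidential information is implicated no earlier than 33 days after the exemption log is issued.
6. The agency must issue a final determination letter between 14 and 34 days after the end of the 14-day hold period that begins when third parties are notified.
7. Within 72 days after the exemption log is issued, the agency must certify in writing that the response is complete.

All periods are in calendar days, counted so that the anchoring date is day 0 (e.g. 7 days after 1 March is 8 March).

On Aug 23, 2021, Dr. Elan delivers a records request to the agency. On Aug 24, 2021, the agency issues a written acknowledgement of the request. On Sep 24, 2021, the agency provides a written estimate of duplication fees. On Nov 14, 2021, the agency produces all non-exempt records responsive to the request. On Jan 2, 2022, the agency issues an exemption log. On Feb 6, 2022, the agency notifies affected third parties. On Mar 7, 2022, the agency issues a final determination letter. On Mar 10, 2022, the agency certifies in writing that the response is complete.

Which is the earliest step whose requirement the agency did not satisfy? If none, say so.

Step 1 — counting 45 days from Aug 23, 2021 (when the request is received) gives a deadline of Oct 7, 2021; done Aug 24, 2021 — timely.
Step 2 — counting 36 days from Aug 24, 2021 (when the acknowledgement is issued) gives a deadline of Sep 29, 2021; Sep 24, 2021 is within that limit.
Step 3 — must wait 31 days from Oct 9, 2021 (end of the 15-day comment period, which began when the fee estimate is provided on Sep 24, 2021), so not before Nov 9, 2021; done Nov 14, 2021 — permitted.
Step 4 — 12 and 26 days from Dec 9, 2021 (end of the 25-day response period, which began when the non-exempt records are produced on Nov 14, 2021) are Dec 21, 2021 and Jan 4, 2022 respectively; Jan 2, 2022 falls inside that range.
Step 5 — must wait 33 days from Jan 2, 2022 (when the exemption log is issued), so not before Feb 4, 2022; Feb 6, 2022 is on or after that date.
Step 6 — 14 and 34 days from Feb 20, 2022 (end of the 14-day hold period, which began when third parties are notified on Feb 6, 2022) are Mar 6, 2022 and Mar 26, 2022 respectively; Mar 7, 2022 falls inside that range.
Step 7 — counting 72 days from Jan 2, 2022 (when the exemption log is issued) gives a deadline of Mar 15, 2022; Mar 10, 2022 is within that limit.

None — every step was satisfied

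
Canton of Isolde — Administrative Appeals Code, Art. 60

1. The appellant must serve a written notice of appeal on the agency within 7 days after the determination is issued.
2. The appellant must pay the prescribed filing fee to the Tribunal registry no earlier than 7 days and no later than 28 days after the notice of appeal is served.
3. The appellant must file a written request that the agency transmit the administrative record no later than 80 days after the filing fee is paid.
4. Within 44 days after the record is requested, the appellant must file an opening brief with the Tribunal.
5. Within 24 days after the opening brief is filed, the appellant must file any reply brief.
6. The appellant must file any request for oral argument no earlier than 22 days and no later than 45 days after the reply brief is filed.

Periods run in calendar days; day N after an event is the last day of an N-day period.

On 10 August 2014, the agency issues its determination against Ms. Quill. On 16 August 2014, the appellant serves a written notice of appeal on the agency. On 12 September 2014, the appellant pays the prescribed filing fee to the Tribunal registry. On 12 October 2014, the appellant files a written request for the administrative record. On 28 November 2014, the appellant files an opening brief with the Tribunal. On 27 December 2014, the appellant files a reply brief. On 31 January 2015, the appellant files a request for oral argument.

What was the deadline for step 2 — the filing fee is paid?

13 September 2014

Step 2 runs from 16 August 2014, when the notice of appeal is served. The window is 7–28 days after 16 August 2014; it closes on 13 September 2014.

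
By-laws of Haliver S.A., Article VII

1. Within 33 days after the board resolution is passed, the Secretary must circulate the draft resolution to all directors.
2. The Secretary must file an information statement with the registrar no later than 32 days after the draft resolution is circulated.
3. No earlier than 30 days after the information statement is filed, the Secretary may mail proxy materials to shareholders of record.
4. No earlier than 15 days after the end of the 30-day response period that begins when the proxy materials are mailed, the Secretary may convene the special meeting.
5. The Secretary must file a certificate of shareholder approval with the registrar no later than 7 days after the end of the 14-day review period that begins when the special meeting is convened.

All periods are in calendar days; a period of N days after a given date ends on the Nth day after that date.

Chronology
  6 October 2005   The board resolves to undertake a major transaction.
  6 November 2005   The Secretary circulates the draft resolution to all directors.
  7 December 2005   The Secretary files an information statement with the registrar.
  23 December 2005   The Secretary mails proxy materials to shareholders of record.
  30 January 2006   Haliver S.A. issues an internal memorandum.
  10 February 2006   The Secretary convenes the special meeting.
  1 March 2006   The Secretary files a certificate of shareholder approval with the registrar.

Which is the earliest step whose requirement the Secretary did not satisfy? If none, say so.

Step 3

Step 1 — counting 33 days from 6 October 2005 (when the board resolution is passed) gives a deadline of 8 November 2005; 6 November 2005 is within that limit.
Step 2 — counting 32 days from 6 November 2005 (when the draft resolution is circulated) gives a deadline of 8 December 2005; done 7 December 2005 — timely.
Step 3 — must wait 30 days from 7 December 2005 (when the information statement is filed), so not before 6 January 2006; done 23 December 2005 — 14 days too early.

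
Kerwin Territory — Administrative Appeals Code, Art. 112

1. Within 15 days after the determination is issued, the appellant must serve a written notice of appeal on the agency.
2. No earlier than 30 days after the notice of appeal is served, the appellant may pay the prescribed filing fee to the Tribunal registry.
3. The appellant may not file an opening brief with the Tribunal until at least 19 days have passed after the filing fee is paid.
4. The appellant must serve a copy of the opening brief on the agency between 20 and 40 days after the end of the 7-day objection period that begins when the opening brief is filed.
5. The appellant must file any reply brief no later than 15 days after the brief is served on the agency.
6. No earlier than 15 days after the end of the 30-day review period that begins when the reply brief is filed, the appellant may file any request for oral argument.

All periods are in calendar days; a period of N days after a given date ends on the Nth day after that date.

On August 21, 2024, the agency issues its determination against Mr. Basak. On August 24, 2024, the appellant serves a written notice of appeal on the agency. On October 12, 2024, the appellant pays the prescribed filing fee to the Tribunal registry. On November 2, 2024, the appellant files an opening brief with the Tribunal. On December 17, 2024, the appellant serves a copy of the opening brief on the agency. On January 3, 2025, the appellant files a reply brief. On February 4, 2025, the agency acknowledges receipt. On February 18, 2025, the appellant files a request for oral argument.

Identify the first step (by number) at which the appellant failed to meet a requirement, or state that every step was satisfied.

(1) due by August 21, 2024 + 15 days = September 5, 2024; completed August 24, 2024, before the deadline.
(2) permitted from August 24, 2024 + 30 days = September 23, 2024 onward; done October 12, 2024, after the minimum wait.
(3) permitted from October 12, 2024 + 19 days = October 31, 2024 onward; November 2, 2024 is on or after that date.
(4) the permitted window runs from November 9, 2024 + 20 = November 29, 2024 to November 9, 2024 + 40 = December 19, 2024; done December 17, 2024 — within the window.
(5) due by December 17, 2024 + 15 days = January 1, 2025; not done until January 3, 2025, 2 days after the deadline.
The procedure was therefore not followed at step 5.

Step 5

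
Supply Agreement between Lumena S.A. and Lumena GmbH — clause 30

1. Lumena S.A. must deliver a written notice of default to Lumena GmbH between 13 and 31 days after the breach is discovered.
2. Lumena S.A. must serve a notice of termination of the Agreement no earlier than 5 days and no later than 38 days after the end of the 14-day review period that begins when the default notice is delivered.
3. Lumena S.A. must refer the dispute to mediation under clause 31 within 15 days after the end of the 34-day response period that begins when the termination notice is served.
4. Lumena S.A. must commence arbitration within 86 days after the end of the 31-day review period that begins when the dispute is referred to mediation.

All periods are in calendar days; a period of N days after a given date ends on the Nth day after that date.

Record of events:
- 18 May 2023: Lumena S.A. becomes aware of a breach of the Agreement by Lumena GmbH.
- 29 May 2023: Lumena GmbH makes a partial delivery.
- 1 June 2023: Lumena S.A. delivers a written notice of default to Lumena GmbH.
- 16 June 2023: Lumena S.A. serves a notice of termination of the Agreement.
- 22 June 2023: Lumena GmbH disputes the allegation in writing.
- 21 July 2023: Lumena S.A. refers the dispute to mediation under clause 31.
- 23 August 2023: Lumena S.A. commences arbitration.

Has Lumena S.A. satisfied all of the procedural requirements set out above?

Step 1 — 13 and 31 days from 18 May 2023 (when the breach is discovered) are 31 May 2023 and 18 June 2023 respectively; 1 June 2023 falls inside that range.
Step 2 — 5 and 38 days from 15 June 2023 (end of the 14-day review period, which began when the default notice is delivered on 1 June 2023) are 20 June 2023 and 23 July 2023 respectively; done 16 June 2023 — 4 days before the window opened.
Later steps need not be reached.

No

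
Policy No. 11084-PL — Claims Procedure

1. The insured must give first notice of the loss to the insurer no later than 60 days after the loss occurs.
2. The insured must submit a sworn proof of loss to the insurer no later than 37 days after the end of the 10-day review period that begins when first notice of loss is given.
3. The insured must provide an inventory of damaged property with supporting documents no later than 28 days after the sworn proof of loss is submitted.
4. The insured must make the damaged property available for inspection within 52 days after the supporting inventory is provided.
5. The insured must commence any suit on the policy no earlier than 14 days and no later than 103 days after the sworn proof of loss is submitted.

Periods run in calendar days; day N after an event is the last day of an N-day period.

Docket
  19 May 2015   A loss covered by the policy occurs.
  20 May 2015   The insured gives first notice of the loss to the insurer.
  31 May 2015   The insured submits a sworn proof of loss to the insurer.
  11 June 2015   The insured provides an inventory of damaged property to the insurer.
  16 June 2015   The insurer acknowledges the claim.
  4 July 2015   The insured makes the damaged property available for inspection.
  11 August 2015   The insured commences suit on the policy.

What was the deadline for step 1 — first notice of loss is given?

18 July 2015

Step 1 runs from 19 May 2015, when the loss occurs. 60 days after 19 May 2015 is 18 July 2015.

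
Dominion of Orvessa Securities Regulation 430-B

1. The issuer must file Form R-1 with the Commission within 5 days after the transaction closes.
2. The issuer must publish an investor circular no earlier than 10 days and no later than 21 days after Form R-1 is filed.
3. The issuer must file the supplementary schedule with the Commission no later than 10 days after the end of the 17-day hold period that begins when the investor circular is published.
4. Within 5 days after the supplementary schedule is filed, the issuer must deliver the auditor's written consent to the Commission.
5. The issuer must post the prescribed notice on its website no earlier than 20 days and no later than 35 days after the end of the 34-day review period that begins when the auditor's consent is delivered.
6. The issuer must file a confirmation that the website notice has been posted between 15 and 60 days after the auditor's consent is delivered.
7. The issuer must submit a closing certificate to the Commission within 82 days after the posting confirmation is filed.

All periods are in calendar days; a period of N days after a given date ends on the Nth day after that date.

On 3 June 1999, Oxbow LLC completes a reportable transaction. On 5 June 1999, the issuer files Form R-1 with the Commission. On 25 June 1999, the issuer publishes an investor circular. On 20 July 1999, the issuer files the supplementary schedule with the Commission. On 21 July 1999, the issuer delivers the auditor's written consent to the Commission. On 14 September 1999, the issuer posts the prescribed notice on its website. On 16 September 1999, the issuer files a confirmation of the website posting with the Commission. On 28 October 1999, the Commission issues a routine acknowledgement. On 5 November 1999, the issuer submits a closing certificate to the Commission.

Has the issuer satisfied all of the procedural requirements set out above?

Yes

Step 1 — counting 5 days from 3 June 1999 (when the transaction closes) gives a deadline of 8 June 1999; 5 June 1999 is within that limit.
Step 2 — 10 and 21 days from 5 June 1999 (when Form R-1 is filed) are 15 June 1999 and 26 June 1999 respectively; done 25 June 1999, which is between those dates.
Step 3 — counting 10 days from 12 July 1999 (end of the 17-day hold period, which began when the investor circular is published on 25 June 1999) gives a deadline of 22 July 1999; 20 July 1999 is within that limit.
Step 4 — counting 5 days from 20 July 1999 (when the supplementary schedule is filed) gives a deadline of 25 July 1999; completed 21 July 1999, before the deadline.
Step 5 — 20 and 35 days from 24 August 1999 (end of the 34-day review period, which began when the auditor's consent is delivered on 21 July 1999) are 13 September 1999 and 28 September 1999 respectively; done 14 September 1999 — within the window.
Step 6 — 15 and 60 days from 21 July 1999 (when the auditor's consent is delivered) are 5 August 1999 and 19 September 1999 respectively; 16 September 1999 falls inside that range.
Step 7 — counting 82 days from 16 September 1999 (when the posting confirmation is filed) gives a deadline of 7 December 1999; completed 5 November 1999, before the deadline.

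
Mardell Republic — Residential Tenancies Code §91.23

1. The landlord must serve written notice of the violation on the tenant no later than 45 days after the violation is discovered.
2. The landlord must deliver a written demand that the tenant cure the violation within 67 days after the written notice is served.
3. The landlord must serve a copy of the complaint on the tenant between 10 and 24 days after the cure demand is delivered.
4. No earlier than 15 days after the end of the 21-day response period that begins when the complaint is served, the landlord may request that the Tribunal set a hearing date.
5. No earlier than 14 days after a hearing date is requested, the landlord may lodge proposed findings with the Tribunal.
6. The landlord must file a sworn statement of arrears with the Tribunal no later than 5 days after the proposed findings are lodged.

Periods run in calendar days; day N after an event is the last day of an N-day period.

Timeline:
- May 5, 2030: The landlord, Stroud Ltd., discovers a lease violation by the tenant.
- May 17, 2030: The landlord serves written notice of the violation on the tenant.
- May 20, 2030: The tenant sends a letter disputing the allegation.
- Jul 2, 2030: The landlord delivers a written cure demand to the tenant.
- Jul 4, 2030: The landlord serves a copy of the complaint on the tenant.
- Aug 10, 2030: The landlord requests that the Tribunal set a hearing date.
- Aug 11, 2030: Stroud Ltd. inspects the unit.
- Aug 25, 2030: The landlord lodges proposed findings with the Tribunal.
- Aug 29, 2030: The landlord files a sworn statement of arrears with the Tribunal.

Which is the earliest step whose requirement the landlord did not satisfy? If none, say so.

Step 3

Step 1: 45 days after May 5, 2030 (when the violation is discovered) is Jun 19, 2030; completed May 17, 2030, before the deadline.
Step 2: 67 days after May 17, 2030 (when the written notice is served) is Jul 23, 2030; Jul 2, 2030 is within that limit.
Step 3: the window is 10–24 days after Jul 2, 2030 (when the cure demand is delivered), so Jul 12, 2030 through Jul 26, 2030; Jul 4, 2030 is 8 days too early.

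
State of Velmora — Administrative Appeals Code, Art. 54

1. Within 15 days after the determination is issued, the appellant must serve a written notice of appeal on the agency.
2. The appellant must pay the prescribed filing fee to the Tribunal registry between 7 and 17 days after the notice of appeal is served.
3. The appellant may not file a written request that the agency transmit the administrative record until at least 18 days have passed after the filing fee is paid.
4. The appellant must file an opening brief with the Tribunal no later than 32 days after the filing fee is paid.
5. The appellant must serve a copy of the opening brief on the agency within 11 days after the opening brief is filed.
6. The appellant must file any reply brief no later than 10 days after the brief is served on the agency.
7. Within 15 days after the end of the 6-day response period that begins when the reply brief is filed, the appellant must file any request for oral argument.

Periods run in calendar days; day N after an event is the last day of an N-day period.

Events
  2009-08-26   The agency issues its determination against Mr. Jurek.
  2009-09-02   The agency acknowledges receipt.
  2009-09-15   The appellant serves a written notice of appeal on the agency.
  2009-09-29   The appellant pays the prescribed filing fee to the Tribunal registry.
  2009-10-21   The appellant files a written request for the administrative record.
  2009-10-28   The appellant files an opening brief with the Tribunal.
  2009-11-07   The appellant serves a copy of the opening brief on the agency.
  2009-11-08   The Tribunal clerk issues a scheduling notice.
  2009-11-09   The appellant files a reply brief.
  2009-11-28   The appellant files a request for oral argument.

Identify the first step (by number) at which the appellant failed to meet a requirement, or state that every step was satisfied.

Step 1

Step 1: 15 days after 2009-08-26 (when the determination is issued) is 2009-09-10; not done until 2009-09-15, 5 days after the deadline.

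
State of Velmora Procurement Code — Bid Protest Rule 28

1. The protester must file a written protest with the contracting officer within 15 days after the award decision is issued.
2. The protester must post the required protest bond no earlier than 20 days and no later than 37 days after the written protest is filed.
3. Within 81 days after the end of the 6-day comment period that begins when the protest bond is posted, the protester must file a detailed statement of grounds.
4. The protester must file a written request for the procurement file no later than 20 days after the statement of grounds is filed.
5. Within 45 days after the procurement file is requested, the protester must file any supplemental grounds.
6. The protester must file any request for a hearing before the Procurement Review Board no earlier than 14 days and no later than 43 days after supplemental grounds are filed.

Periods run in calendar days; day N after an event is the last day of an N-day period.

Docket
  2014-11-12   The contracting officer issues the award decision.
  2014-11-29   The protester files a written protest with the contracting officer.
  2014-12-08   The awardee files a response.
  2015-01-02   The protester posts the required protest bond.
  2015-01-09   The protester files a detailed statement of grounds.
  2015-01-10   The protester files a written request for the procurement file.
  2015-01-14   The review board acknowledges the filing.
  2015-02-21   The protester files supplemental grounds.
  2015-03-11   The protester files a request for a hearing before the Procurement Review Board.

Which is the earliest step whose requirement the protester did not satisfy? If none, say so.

Step 1

Step 1: 15 days after 2014-11-12 (when the award decision is issued) is 2014-11-27; done 2014-11-29 — 2 days late.
The procedure was therefore not followed at step 1.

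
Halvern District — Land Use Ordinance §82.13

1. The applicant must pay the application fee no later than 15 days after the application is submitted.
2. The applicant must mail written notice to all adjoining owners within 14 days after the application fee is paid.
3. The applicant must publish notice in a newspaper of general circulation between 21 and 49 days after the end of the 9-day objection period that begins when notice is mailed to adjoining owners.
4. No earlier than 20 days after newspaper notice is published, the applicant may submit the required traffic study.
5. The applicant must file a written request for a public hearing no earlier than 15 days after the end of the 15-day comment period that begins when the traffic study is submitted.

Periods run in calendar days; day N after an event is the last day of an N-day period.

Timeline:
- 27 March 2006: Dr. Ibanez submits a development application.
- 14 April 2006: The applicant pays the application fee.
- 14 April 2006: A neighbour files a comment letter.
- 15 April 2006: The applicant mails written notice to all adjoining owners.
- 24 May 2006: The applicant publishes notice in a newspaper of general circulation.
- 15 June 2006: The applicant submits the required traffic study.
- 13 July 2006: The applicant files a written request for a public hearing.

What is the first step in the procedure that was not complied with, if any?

Step 1 — counting 15 days from 27 March 2006 (when the application is submitted) gives a deadline of 11 April 2006; not done until 14 April 2006, 3 days after the deadline.

Step 1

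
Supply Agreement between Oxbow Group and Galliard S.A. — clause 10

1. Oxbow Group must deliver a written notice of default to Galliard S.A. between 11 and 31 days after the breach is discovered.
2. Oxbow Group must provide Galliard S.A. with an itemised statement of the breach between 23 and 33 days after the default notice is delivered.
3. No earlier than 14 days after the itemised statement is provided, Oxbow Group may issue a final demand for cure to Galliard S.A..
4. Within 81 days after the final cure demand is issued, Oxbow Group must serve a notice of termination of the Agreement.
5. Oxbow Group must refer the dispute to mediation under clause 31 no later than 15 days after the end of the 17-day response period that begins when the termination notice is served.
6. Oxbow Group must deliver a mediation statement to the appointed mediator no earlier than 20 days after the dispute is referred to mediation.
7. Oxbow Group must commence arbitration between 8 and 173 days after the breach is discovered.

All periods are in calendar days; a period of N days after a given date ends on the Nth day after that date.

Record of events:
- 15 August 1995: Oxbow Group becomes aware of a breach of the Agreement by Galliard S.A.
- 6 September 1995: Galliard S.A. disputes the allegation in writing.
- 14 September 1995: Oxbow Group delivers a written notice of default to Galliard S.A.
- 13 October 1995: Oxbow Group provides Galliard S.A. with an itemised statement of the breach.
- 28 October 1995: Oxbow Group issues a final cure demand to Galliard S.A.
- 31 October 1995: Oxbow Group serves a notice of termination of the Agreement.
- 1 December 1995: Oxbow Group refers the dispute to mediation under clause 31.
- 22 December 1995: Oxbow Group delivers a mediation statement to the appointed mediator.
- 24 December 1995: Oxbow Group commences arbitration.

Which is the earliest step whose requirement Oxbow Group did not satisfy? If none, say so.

(1) the permitted window runs from 15 August 1995 + 11 = 26 August 1995 to 15 August 1995 + 31 = 15 September 1995; done 14 September 1995, which is between those dates.
(2) the permitted window runs from 14 September 1995 + 23 = 7 October 1995 to 14 September 1995 + 33 = 17 October 1995; 13 October 1995 falls inside that range.
(3) permitted from 13 October 1995 + 14 days = 27 October 1995 onward; done 28 October 1995 — permitted.
(4) due by 28 October 1995 + 81 days = 17 January 1996; completed 31 October 1995, before the deadline.
(5) due by 17 November 1995 + 15 days = 2 December 1995; done 1 December 1995 — timely.
(6) permitted from 1 December 1995 + 20 days = 21 December 1995 onward; done 22 December 1995, after the minimum wait.
(7) the permitted window runs from 15 August 1995 + 8 = 23 August 1995 to 15 August 1995 + 173 = 4 February 1996; 24 December 1995 falls inside that range.

None — every step was satisfied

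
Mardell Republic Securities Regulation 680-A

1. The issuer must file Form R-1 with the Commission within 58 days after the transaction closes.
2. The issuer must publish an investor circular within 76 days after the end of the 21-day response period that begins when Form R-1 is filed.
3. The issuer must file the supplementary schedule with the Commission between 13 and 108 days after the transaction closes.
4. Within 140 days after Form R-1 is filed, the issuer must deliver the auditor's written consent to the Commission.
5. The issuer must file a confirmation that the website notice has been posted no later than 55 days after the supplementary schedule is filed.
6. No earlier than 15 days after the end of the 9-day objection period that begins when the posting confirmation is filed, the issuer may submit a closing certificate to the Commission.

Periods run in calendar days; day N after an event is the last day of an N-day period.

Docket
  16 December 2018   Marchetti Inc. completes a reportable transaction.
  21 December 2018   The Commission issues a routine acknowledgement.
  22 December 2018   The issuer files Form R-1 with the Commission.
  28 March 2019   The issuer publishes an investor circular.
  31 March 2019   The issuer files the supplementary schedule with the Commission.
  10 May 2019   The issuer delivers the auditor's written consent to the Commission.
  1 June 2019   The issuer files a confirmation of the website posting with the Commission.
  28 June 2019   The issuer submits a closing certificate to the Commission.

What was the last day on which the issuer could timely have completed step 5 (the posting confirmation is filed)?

Step 5 runs from 31 March 2019, when the supplementary schedule is filed. 55 days after 31 March 2019 is 25 May 2019.

25 May 2019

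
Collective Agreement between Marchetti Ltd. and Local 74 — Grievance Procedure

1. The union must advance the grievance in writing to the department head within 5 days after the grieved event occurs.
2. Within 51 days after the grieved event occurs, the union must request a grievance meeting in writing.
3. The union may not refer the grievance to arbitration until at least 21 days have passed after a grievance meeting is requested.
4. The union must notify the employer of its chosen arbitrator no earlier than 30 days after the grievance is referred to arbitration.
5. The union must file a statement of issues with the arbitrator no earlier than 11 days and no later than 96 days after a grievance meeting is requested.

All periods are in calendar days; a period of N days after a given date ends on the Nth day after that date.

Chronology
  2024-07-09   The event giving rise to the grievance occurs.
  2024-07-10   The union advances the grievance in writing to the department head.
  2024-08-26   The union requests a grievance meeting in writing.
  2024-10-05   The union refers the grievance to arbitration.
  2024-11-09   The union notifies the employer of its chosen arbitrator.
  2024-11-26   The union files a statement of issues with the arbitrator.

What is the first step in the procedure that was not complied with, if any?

Step 1 — counting 5 days from 2024-07-09 (when the grieved event occurs) gives a deadline of 2024-07-14; completed 2024-07-10, before the deadline.
Step 2 — counting 51 days from 2024-07-09 (when the grieved event occurs) gives a deadline of 2024-08-29; done 2024-08-26 — timely.
Step 3 — must wait 21 days from 2024-08-26 (when a grievance meeting is requested), so not before 2024-09-16; done 2024-10-05 — permitted.
Step 4 — must wait 30 days from 2024-10-05 (when the grievance is referred to arbitration), so not before 2024-11-04; done 2024-11-09, after the minimum wait.
Step 5 — 11 and 96 days from 2024-08-26 (when a grievance meeting is requested) are 2024-09-06 and 2024-11-30 respectively; done 2024-11-26 — within the window.

None — every step was satisfied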